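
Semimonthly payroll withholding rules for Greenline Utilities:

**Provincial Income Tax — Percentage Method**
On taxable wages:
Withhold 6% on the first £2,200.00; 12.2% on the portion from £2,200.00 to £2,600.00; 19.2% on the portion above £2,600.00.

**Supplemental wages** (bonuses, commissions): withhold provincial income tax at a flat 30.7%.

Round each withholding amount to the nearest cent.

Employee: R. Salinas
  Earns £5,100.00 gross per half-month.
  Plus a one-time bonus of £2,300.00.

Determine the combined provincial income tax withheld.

£1,366.90

Provincial Income Tax: taxable = £5,100.00
  £180.80 + 19.2% × (£5,100.00 − £2,600.00) = £180.80 + 19.2% × £2,500.00 = £660.80
Supplemental (30.7% flat on bonus): 30.7% × £2,300.00 = £706.10
Total provincial income tax: £660.80 + £706.10 = £1,366.90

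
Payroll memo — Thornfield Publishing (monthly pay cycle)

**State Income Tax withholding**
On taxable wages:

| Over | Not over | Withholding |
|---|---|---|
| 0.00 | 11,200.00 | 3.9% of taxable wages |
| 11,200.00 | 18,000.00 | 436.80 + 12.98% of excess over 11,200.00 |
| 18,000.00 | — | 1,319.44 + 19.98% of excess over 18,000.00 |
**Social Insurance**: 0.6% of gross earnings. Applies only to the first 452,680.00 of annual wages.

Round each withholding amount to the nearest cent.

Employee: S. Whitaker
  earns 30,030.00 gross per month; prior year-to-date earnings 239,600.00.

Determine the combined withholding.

State Income Tax: taxable = 30,030.00
  1,319.44 + 19.98% × (30,030.00 − 18,000.00) = 1,319.44 + 19.98% × 12,030.00 = 3,723.03
Social Insurance: 0.6% × 30,030.00 = 180.18
Total: 3,723.03 + 180.18 = 3,903.21

3,903.21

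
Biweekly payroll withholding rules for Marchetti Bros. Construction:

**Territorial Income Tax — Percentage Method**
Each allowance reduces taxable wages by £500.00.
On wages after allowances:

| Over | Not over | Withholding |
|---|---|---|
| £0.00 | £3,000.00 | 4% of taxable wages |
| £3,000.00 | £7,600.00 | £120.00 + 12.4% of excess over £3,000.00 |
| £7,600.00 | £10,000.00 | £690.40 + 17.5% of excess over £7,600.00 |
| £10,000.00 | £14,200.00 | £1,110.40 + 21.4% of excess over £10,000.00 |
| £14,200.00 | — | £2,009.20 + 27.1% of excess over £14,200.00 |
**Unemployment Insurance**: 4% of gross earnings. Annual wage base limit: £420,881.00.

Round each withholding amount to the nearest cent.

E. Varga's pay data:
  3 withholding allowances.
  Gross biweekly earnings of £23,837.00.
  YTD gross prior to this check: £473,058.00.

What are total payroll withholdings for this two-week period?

£4,214.33

Territorial Income Tax: taxable = £23,837.00 − 3×£500.00 = £22,337.00
  £2,009.20 + 27.1% × (£22,337.00 − £14,200.00) = £2,009.20 + 27.1% × £8,137.00 = £4,214.33
Unemployment Insurance: YTD £473,058.00 ≥ cap £420,881.00 → £0.00
Total: £4,214.33 + £0.00 = £4,214.33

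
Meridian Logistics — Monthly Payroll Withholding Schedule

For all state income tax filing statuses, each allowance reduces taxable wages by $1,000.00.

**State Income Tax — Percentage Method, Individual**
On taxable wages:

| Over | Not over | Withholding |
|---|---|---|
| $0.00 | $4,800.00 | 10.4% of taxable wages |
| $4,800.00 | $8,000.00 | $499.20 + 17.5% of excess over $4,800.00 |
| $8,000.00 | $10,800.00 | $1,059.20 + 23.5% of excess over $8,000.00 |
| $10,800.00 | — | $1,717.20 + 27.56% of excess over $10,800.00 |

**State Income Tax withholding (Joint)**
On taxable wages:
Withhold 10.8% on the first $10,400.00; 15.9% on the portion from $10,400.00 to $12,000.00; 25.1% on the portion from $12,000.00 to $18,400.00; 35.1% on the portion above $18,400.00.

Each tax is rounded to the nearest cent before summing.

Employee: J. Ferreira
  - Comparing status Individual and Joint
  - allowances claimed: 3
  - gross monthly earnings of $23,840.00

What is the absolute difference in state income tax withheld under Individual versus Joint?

State Income Tax (Individual): taxable = $23,840.00 − 3×$1,000.00 = $20,840.00
  $1,717.20 + 27.56% × ($20,840.00 − $10,800.00) = $1,717.20 + 27.56% × $10,040.00 = $4,484.22
State Income Tax (Joint): taxable = $23,840.00 − 3×$1,000.00 = $20,840.00
  $2,984.00 + 35.1% × ($20,840.00 − $18,400.00) = $2,984.00 + 35.1% × $2,440.00 = $3,840.44
Difference: |$4,484.22 − $3,840.44| = $643.78 (higher under Individual)

$643.78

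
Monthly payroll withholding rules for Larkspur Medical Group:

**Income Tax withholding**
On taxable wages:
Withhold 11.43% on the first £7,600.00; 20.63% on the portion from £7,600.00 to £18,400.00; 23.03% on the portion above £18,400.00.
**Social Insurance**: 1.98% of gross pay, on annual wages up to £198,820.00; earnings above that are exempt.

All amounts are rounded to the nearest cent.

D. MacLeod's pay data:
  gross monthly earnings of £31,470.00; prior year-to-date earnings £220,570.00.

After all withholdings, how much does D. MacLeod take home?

£25,363.26

Income Tax: taxable = £31,470.00
  £3,096.72 + 23.03% × (£31,470.00 − £18,400.00) = £3,096.72 + 23.03% × £13,070.00 = £6,106.74
Social Insurance: YTD £220,570.00 ≥ cap £198,820.00 → £0.00
Total withheld: £6,106.74 + £0.00 = £6,106.74
Net pay: £31,470.00 − £6,106.74 = £25,363.26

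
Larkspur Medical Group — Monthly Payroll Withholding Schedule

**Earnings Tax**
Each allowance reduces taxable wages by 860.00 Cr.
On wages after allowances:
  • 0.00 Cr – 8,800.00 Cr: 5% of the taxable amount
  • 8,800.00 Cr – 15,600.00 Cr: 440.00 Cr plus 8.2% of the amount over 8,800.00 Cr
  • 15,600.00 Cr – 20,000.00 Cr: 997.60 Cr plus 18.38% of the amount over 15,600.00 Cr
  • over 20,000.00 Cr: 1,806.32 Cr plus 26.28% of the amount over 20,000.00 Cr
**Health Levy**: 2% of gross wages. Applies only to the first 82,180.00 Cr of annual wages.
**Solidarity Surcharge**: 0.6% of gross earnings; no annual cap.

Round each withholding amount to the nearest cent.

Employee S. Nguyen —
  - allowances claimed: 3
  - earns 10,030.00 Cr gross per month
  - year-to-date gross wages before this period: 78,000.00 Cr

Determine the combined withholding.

Earnings Tax: taxable = 10,030.00 Cr − 3×860.00 Cr = 7,450.00 Cr
  5% × 7,450.00 Cr = 372.50 Cr
Health Levy: cap 82,180.00 Cr − YTD 78,000.00 Cr = 4,180.00 Cr subject; 2% × 4,180.00 Cr = 83.60 Cr
Solidarity Surcharge: 0.6% × 10,030.00 Cr = 60.18 Cr
Total: 372.50 Cr + 83.60 Cr + 60.18 Cr = 516.28 Cr

516.28 Cr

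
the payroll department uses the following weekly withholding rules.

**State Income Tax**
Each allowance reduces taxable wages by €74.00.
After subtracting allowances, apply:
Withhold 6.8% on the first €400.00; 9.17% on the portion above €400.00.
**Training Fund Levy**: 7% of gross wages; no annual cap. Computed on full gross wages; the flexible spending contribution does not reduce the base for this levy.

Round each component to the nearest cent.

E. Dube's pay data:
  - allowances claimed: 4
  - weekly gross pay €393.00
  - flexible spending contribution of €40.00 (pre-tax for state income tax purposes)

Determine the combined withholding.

€31.39

State Income Tax: taxable = €393.00 − €40.00 − 4×€74.00 = €57.00
  6.8% × €57.00 = €3.88
Training Fund Levy: 7% × €393.00 = €27.51
Total: €3.88 + €27.51 = €31.39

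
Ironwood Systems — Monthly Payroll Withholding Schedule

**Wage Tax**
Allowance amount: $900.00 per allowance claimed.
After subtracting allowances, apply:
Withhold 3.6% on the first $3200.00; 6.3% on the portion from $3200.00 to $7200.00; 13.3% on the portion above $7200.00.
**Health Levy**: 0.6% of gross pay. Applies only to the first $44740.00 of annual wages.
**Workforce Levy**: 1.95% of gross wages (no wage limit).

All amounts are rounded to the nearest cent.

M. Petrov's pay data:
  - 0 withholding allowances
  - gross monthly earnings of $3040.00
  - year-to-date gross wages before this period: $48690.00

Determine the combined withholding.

Wage Tax: taxable = $3040.00
  3.6% × $3040.00 = $109.44
Health Levy: YTD $48690.00 ≥ cap $44740.00 → $0.00
Workforce Levy: 1.95% × $3040.00 = $59.28
Total: $109.44 + $0.00 + $59.28 = $168.72

$168.72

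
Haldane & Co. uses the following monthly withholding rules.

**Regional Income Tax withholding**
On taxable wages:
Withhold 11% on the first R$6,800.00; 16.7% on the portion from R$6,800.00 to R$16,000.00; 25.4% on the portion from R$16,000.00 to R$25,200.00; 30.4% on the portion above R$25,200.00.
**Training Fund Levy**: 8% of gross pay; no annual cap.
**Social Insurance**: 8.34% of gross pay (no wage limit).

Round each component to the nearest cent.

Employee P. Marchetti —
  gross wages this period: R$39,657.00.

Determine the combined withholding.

Regional Income Tax: taxable = R$39,657.00
  R$4,621.20 + 30.4% × (R$39,657.00 − R$25,200.00) = R$4,621.20 + 30.4% × R$14,457.00 = R$9,016.13
Training Fund Levy: 8% × R$39,657.00 = R$3,172.56
Social Insurance: 8.34% × R$39,657.00 = R$3,307.39
Total: R$9,016.13 + R$3,172.56 + R$3,307.39 = R$15,496.08

R$15,496.08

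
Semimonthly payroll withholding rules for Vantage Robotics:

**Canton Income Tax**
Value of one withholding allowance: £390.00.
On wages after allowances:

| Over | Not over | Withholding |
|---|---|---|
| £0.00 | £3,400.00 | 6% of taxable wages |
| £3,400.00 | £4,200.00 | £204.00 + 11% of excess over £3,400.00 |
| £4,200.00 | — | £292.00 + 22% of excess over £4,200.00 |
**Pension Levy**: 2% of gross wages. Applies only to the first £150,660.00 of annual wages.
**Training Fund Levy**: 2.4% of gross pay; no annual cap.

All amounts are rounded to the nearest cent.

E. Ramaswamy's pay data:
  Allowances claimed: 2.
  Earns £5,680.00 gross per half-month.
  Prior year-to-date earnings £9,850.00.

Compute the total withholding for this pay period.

Canton Income Tax: taxable = £5,680.00 − 2×£390.00 = £4,900.00
  £292.00 + 22% × (£4,900.00 − £4,200.00) = £292.00 + 22% × £700.00 = £446.00
Pension Levy: 2% × £5,680.00 = £113.60
Training Fund Levy: 2.4% × £5,680.00 = £136.32
Total: £446.00 + £113.60 + £136.32 = £695.92

£695.92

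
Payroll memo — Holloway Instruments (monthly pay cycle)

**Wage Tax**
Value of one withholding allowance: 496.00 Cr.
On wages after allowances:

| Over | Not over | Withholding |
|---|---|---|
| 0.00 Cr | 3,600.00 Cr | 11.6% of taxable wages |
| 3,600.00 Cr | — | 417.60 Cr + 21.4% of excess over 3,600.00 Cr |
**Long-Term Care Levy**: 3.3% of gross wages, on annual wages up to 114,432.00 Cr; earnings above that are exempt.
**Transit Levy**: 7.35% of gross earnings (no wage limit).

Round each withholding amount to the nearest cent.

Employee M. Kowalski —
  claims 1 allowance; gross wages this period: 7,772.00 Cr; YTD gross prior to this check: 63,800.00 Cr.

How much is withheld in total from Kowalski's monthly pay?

Wage Tax: taxable = 7,772.00 Cr − 1×496.00 Cr = 7,276.00 Cr
  417.60 Cr + 21.4% × (7,276.00 Cr − 3,600.00 Cr) = 417.60 Cr + 21.4% × 3,676.00 Cr = 1,204.26 Cr
Long-Term Care Levy: 3.3% × 7,772.00 Cr = 256.48 Cr
Transit Levy: 7.35% × 7,772.00 Cr = 571.24 Cr
Total: 1,204.26 Cr + 256.48 Cr + 571.24 Cr = 2,031.98 Cr

2,031.98 Cr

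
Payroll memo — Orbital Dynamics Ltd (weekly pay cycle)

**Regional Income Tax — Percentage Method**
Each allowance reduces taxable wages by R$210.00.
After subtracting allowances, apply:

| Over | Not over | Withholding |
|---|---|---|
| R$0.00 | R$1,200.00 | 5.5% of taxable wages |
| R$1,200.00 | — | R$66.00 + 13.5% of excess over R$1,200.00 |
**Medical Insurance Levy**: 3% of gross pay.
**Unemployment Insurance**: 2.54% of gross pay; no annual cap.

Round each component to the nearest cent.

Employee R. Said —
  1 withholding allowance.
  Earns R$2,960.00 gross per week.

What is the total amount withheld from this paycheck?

Regional Income Tax: taxable = R$2,960.00 − 1×R$210.00 = R$2,750.00
  R$66.00 + 13.5% × (R$2,750.00 − R$1,200.00) = R$66.00 + 13.5% × R$1,550.00 = R$275.25
Medical Insurance Levy: 3% × R$2,960.00 = R$88.80
Unemployment Insurance: 2.54% × R$2,960.00 = R$75.18
Total: R$275.25 + R$88.80 + R$75.18 = R$439.23

R$439.23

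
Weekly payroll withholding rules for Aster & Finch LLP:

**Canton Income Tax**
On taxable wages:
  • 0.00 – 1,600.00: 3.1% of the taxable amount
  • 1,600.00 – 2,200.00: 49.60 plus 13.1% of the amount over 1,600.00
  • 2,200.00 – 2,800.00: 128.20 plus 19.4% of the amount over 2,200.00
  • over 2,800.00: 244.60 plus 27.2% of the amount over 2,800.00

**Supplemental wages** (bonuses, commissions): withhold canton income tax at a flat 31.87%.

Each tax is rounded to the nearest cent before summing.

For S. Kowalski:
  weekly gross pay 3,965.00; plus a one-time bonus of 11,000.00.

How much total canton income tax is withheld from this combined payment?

Canton Income Tax: taxable = 3,965.00
  244.60 + 27.2% × (3,965.00 − 2,800.00) = 244.60 + 27.2% × 1,165.00 = 561.48
Supplemental (31.87% flat on bonus): 31.87% × 11,000.00 = 3,505.70
Total canton income tax: 561.48 + 3,505.70 = 4,067.18

4,067.18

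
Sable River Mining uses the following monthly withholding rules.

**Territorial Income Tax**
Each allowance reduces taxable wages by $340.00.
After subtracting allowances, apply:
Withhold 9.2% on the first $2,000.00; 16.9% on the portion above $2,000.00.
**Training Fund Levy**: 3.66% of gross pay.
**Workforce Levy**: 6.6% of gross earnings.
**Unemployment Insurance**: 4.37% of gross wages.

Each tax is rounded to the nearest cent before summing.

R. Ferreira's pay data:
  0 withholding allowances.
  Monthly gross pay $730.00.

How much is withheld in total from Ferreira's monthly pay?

$173.96

Territorial Income Tax: taxable = $730.00
  9.2% × $730.00 = $67.16
Training Fund Levy: 3.66% × $730.00 = $26.72
Workforce Levy: 6.6% × $730.00 = $48.18
Unemployment Insurance: 4.37% × $730.00 = $31.90
Total: $67.16 + $26.72 + $48.18 + $31.90 = $173.96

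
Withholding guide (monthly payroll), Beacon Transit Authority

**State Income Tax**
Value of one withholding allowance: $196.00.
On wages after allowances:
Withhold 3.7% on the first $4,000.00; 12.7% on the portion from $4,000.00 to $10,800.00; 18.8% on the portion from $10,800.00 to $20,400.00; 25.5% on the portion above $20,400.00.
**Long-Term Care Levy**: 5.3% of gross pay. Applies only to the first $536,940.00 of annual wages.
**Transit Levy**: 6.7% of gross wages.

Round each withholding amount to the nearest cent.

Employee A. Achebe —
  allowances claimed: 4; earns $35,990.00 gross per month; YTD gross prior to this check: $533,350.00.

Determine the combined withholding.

State Income Tax: taxable = $35,990.00 − 4×$196.00 = $35,206.00
  $2,816.40 + 25.5% × ($35,206.00 − $20,400.00) = $2,816.40 + 25.5% × $14,806.00 = $6,591.93
Long-Term Care Levy: cap $536,940.00 − YTD $533,350.00 = $3,590.00 subject; 5.3% × $3,590.00 = $190.27
Transit Levy: 6.7% × $35,990.00 = $2,411.33
Total: $6,591.93 + $190.27 + $2,411.33 = $9,193.53

$9,193.53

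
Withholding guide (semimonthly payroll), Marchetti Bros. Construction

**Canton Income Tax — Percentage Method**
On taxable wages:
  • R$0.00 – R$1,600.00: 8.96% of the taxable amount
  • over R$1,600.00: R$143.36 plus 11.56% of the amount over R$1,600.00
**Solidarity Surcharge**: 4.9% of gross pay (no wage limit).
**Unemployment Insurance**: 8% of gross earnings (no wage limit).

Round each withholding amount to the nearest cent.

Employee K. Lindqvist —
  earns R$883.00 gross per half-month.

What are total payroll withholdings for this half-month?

Canton Income Tax: taxable = R$883.00
  8.96% × R$883.00 = R$79.12
Solidarity Surcharge: 4.9% × R$883.00 = R$43.27
Unemployment Insurance: 8% × R$883.00 = R$70.64
Total: R$79.12 + R$43.27 + R$70.64 = R$193.03

R$193.03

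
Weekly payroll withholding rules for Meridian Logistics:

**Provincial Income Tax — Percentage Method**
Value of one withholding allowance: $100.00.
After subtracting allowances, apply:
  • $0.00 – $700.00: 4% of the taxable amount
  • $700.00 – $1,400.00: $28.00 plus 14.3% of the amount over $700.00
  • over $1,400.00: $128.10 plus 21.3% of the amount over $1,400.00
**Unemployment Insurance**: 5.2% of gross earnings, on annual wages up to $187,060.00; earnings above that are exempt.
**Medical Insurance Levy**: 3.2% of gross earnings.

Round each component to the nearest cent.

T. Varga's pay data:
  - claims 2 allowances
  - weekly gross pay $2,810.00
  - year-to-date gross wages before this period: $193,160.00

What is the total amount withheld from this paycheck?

$475.75

Provincial Income Tax: taxable = $2,810.00 − 2×$100.00 = $2,610.00
  $128.10 + 21.3% × ($2,610.00 − $1,400.00) = $128.10 + 21.3% × $1,210.00 = $385.83
Unemployment Insurance: YTD $193,160.00 ≥ cap $187,060.00 → $0.00
Medical Insurance Levy: 3.2% × $2,810.00 = $89.92
Total: $385.83 + $0.00 + $89.92 = $475.75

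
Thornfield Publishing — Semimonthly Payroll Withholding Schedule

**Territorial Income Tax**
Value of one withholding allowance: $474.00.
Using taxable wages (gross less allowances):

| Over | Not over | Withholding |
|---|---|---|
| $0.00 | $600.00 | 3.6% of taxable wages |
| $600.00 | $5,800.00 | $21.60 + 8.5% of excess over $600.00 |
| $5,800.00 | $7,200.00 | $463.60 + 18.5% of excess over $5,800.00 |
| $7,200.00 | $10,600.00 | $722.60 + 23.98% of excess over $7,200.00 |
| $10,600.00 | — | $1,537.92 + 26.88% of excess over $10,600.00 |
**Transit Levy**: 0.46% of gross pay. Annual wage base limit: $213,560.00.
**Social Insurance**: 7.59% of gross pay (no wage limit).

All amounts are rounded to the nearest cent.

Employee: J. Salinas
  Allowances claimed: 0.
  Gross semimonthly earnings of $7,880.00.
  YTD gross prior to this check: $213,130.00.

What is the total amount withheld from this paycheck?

$1,485.73

Territorial Income Tax: taxable = $7,880.00
  $722.60 + 23.98% × ($7,880.00 − $7,200.00) = $722.60 + 23.98% × $680.00 = $885.66
Transit Levy: cap $213,560.00 − YTD $213,130.00 = $430.00 subject; 0.46% × $430.00 = $1.98
Social Insurance: 7.59% × $7,880.00 = $598.09
Total: $885.66 + $1.98 + $598.09 = $1,485.73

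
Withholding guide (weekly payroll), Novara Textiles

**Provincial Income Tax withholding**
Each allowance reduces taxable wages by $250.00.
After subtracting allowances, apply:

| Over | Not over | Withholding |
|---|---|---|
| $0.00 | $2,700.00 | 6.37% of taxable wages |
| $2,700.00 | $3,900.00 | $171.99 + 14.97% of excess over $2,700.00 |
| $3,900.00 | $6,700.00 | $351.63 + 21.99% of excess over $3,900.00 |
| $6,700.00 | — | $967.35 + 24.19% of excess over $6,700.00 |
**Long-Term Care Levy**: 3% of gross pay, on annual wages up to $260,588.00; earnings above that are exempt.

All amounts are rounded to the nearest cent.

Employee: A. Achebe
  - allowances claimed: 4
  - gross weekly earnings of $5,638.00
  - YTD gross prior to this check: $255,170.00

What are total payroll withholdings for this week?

$676.46

Provincial Income Tax: taxable = $5,638.00 − 4×$250.00 = $4,638.00
  $351.63 + 21.99% × ($4,638.00 − $3,900.00) = $351.63 + 21.99% × $738.00 = $513.92
Long-Term Care Levy: cap $260,588.00 − YTD $255,170.00 = $5,418.00 subject; 3% × $5,418.00 = $162.54
Total: $513.92 + $162.54 = $676.46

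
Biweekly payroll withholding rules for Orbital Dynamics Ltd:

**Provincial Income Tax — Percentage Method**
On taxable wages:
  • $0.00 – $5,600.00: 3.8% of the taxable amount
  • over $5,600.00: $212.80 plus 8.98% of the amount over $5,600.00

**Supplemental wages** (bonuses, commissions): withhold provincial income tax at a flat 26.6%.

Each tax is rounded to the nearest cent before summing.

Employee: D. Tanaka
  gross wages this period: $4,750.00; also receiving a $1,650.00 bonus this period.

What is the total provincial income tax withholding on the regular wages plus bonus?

Provincial Income Tax: taxable = $4,750.00
  3.8% × $4,750.00 = $180.50
Supplemental (26.6% flat on bonus): 26.6% × $1,650.00 = $438.90
Total provincial income tax: $180.50 + $438.90 = $619.40

$619.40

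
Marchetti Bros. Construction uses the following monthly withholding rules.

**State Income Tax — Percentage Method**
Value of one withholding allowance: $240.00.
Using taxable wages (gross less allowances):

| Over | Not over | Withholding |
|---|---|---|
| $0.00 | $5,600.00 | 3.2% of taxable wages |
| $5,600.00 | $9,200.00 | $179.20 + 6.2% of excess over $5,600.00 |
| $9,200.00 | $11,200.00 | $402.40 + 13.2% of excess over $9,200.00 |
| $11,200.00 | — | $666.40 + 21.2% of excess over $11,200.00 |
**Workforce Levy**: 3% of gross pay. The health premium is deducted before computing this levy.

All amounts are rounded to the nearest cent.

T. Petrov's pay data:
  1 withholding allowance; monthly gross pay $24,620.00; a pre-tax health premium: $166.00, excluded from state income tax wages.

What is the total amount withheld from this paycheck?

State Income Tax: taxable = $24,620.00 − $166.00 − 1×$240.00 = $24,214.00
  $666.40 + 21.2% × ($24,214.00 − $11,200.00) = $666.40 + 21.2% × $13,014.00 = $3,425.37
Workforce Levy: 3% × $24,454.00 = $733.62
Total: $3,425.37 + $733.62 = $4,158.99

$4,158.99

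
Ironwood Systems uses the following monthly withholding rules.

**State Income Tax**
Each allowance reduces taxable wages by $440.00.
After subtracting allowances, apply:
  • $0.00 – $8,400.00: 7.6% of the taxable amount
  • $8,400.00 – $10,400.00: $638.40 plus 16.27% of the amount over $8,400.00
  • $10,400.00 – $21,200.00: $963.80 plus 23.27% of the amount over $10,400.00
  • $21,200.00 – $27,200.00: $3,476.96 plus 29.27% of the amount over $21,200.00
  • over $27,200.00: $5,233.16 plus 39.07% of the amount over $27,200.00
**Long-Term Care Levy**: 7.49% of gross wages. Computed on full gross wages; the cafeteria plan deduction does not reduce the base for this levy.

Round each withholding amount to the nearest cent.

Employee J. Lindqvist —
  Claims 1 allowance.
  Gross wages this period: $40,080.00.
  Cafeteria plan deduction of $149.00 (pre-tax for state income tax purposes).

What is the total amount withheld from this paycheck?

State Income Tax: taxable = $40,080.00 − $149.00 − 1×$440.00 = $39,491.00
  $5,233.16 + 39.07% × ($39,491.00 − $27,200.00) = $5,233.16 + 39.07% × $12,291.00 = $10,035.25
Long-Term Care Levy: 7.49% × $40,080.00 = $3,001.99
Total: $10,035.25 + $3,001.99 = $13,037.24

$13,037.24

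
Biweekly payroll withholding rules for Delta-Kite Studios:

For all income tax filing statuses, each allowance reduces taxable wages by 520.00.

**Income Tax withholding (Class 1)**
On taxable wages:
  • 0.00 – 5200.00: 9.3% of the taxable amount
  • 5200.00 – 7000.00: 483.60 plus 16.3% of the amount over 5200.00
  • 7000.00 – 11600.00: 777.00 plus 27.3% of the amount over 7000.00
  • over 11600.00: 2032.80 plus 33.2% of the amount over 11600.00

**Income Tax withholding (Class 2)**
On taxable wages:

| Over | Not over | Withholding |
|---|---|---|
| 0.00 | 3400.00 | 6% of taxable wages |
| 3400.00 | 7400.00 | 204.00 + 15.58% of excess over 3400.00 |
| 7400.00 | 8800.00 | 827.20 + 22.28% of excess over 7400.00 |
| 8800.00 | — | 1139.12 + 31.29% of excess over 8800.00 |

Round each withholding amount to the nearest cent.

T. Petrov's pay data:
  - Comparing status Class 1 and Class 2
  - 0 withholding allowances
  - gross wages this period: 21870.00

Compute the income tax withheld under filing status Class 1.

Income Tax (Class 1): taxable = 21870.00
  2032.80 + 33.2% × (21870.00 − 11600.00) = 2032.80 + 33.2% × 10270.00 = 5442.44

5442.44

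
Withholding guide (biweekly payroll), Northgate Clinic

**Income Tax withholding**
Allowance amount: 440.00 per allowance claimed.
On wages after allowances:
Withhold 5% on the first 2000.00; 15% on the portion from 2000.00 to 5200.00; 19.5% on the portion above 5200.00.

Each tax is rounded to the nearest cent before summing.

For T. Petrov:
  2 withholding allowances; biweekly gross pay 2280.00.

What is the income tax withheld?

70.00

Income Tax: taxable = 2280.00 − 2×440.00 = 1400.00
  5% × 1400.00 = 70.00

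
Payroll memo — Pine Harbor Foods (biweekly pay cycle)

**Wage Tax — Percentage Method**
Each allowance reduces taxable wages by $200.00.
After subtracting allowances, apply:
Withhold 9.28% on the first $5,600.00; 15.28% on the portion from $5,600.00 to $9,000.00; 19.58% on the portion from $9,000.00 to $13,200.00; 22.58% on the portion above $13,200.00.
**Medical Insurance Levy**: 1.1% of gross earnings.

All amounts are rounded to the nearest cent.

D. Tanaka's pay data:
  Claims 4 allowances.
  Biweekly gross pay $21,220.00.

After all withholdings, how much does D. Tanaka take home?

Wage Tax: taxable = $21,220.00 − 4×$200.00 = $20,420.00
  $1,861.56 + 22.58% × ($20,420.00 − $13,200.00) = $1,861.56 + 22.58% × $7,220.00 = $3,491.84
Medical Insurance Levy: 1.1% × $21,220.00 = $233.42
Total withheld: $3,491.84 + $233.42 = $3,725.26
Net pay: $21,220.00 − $3,725.26 = $17,494.74

$17,494.74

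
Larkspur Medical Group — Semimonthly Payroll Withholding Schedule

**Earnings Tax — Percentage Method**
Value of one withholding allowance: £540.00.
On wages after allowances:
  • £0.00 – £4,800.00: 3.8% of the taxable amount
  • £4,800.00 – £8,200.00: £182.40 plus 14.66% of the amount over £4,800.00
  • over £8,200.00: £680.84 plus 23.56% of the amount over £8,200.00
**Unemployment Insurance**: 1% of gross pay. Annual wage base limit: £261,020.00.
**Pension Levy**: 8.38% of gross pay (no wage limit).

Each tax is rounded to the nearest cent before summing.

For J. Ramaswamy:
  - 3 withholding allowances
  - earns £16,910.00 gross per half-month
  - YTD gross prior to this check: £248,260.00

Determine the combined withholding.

Earnings Tax: taxable = £16,910.00 − 3×£540.00 = £15,290.00
  £680.84 + 23.56% × (£15,290.00 − £8,200.00) = £680.84 + 23.56% × £7,090.00 = £2,351.24
Unemployment Insurance: cap £261,020.00 − YTD £248,260.00 = £12,760.00 subject; 1% × £12,760.00 = £127.60
Pension Levy: 8.38% × £16,910.00 = £1,417.06
Total: £2,351.24 + £127.60 + £1,417.06 = £3,895.90

£3,895.90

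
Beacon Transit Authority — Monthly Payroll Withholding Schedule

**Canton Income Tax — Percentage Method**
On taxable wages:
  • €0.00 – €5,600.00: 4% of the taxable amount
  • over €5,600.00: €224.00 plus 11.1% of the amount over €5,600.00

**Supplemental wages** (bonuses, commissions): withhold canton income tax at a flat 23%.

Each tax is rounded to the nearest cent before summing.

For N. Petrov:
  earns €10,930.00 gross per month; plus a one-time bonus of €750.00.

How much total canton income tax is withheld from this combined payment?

€988.13

Canton Income Tax: taxable = €10,930.00
  €224.00 + 11.1% × (€10,930.00 − €5,600.00) = €224.00 + 11.1% × €5,330.00 = €815.63
Supplemental (23% flat on bonus): 23% × €750.00 = €172.50
Total canton income tax: €815.63 + €172.50 = €988.13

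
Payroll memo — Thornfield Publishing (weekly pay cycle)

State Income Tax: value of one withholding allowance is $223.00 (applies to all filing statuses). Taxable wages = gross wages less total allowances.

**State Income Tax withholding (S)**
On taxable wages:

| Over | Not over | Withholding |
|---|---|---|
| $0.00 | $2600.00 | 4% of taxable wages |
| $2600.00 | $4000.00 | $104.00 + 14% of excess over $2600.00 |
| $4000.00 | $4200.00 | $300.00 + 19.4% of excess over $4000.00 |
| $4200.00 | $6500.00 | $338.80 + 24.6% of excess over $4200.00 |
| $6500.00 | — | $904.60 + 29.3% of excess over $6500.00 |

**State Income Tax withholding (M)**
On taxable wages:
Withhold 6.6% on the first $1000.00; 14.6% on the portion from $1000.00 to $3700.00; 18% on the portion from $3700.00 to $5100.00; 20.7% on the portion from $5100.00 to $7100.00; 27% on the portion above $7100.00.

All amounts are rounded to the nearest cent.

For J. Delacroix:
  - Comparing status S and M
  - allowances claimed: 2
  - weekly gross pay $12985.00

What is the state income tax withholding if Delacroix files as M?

State Income Tax (M): taxable = $12985.00 − 2×$223.00 = $12539.00
  $1126.20 + 27% × ($12539.00 − $7100.00) = $1126.20 + 27% × $5439.00 = $2594.73

$2594.73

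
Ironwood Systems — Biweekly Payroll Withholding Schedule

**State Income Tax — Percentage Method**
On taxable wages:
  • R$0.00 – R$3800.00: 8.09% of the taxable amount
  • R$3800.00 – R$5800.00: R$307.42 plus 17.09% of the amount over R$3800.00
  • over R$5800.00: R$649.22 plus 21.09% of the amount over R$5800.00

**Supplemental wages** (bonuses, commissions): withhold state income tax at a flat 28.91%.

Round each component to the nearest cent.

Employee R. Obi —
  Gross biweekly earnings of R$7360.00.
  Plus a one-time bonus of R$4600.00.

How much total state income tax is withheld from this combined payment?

R$2308.08

State Income Tax: taxable = R$7360.00
  R$649.22 + 21.09% × (R$7360.00 − R$5800.00) = R$649.22 + 21.09% × R$1560.00 = R$978.22
Supplemental (28.91% flat on bonus): 28.91% × R$4600.00 = R$1329.86
Total state income tax: R$978.22 + R$1329.86 = R$2308.08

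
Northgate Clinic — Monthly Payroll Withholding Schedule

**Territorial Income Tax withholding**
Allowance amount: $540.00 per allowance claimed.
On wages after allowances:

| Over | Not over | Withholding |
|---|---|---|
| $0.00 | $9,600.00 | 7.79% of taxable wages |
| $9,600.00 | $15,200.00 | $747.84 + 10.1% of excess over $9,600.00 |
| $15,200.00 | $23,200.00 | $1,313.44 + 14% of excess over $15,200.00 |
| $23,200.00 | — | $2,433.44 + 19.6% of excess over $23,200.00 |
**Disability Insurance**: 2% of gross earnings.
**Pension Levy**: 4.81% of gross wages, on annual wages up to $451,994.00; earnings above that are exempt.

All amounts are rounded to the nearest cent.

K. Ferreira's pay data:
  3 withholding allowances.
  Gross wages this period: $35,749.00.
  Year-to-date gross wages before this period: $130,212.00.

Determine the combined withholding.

$7,010.03

Territorial Income Tax: taxable = $35,749.00 − 3×$540.00 = $34,129.00
  $2,433.44 + 19.6% × ($34,129.00 − $23,200.00) = $2,433.44 + 19.6% × $10,929.00 = $4,575.52
Disability Insurance: 2% × $35,749.00 = $714.98
Pension Levy: 4.81% × $35,749.00 = $1,719.53
Total: $4,575.52 + $714.98 + $1,719.53 = $7,010.03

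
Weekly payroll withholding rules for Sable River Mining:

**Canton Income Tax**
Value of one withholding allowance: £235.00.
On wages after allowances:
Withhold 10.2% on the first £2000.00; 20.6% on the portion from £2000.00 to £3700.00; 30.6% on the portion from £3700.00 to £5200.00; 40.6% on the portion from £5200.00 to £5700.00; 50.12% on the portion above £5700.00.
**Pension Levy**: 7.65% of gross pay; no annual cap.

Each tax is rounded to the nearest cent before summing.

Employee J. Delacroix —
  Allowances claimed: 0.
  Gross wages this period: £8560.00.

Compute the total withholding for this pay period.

£3304.47

Canton Income Tax: taxable = £8560.00
  £1216.20 + 50.12% × (£8560.00 − £5700.00) = £1216.20 + 50.12% × £2860.00 = £2649.63
Pension Levy: 7.65% × £8560.00 = £654.84
Total: £2649.63 + £654.84 = £3304.47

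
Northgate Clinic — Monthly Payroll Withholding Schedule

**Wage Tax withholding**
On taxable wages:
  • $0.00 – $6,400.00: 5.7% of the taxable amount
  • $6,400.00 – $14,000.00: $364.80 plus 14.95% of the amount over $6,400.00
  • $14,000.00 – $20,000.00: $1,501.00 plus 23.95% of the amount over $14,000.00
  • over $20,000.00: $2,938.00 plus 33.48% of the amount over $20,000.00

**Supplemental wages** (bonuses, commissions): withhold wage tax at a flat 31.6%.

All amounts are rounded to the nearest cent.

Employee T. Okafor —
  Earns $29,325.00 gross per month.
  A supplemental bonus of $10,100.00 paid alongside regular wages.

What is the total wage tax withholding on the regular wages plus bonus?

Wage Tax: taxable = $29,325.00
  $2,938.00 + 33.48% × ($29,325.00 − $20,000.00) = $2,938.00 + 33.48% × $9,325.00 = $6,060.01
Supplemental (31.6% flat on bonus): 31.6% × $10,100.00 = $3,191.60
Total wage tax: $6,060.01 + $3,191.60 = $9,251.61

$9,251.61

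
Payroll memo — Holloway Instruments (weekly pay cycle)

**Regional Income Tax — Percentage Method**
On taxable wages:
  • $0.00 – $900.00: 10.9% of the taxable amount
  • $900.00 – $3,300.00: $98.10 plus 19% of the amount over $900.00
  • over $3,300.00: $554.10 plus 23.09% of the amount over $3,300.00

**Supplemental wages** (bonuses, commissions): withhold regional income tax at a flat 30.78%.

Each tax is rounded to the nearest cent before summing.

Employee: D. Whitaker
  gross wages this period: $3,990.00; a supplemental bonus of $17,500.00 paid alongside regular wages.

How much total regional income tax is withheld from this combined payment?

$6,099.92

Regional Income Tax: taxable = $3,990.00
  $554.10 + 23.09% × ($3,990.00 − $3,300.00) = $554.10 + 23.09% × $690.00 = $713.42
Supplemental (30.78% flat on bonus): 30.78% × $17,500.00 = $5,386.50
Total regional income tax: $713.42 + $5,386.50 = $6,099.92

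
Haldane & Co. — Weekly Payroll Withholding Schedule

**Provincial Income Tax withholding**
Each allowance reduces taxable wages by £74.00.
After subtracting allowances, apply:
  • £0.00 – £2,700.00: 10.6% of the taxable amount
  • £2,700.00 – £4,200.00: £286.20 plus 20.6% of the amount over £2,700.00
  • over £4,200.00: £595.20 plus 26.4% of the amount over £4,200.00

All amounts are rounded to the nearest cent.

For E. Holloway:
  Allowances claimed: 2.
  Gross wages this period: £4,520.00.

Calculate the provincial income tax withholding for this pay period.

£640.61

Provincial Income Tax: taxable = £4,520.00 − 2×£74.00 = £4,372.00
  £595.20 + 26.4% × (£4,372.00 − £4,200.00) = £595.20 + 26.4% × £172.00 = £640.61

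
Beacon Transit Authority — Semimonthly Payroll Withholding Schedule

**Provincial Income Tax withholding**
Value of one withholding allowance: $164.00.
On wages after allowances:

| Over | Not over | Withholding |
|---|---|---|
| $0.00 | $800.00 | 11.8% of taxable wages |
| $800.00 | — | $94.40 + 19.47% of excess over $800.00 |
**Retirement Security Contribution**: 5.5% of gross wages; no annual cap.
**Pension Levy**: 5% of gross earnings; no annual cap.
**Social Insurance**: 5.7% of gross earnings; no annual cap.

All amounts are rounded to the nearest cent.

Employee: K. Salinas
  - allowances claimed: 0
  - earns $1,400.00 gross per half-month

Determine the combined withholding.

Provincial Income Tax: taxable = $1,400.00
  $94.40 + 19.47% × ($1,400.00 − $800.00) = $94.40 + 19.47% × $600.00 = $211.22
Retirement Security Contribution: 5.5% × $1,400.00 = $77.00
Pension Levy: 5% × $1,400.00 = $70.00
Social Insurance: 5.7% × $1,400.00 = $79.80
Total: $211.22 + $77.00 + $70.00 + $79.80 = $438.02

$438.02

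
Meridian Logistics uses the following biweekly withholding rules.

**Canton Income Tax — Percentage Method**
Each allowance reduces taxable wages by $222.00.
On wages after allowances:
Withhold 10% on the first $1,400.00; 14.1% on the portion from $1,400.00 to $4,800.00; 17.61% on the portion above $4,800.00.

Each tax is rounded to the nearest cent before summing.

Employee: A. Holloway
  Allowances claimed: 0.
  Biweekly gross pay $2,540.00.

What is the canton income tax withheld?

$300.74

Canton Income Tax: taxable = $2,540.00
  $140.00 + 14.1% × ($2,540.00 − $1,400.00) = $140.00 + 14.1% × $1,140.00 = $300.74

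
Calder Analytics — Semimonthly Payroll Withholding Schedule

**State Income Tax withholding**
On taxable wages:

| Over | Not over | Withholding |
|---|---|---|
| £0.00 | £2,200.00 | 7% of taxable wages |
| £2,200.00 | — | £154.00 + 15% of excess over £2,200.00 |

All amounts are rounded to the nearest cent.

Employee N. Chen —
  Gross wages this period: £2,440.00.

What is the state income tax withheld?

State Income Tax: taxable = £2,440.00
  £154.00 + 15% × (£2,440.00 − £2,200.00) = £154.00 + 15% × £240.00 = £190.00

£190.00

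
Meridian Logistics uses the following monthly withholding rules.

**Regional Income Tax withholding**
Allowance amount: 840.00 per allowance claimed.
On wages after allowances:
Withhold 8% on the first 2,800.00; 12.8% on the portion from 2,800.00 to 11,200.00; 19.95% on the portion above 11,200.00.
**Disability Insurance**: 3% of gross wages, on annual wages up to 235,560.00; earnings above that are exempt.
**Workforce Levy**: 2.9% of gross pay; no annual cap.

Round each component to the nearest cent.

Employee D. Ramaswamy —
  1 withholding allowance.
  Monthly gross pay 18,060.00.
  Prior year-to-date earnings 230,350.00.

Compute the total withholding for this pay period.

Regional Income Tax: taxable = 18,060.00 − 1×840.00 = 17,220.00
  1,299.20 + 19.95% × (17,220.00 − 11,200.00) = 1,299.20 + 19.95% × 6,020.00 = 2,500.19
Disability Insurance: cap 235,560.00 − YTD 230,350.00 = 5,210.00 subject; 3% × 5,210.00 = 156.30
Workforce Levy: 2.9% × 18,060.00 = 523.74
Total: 2,500.19 + 156.30 + 523.74 = 3,180.23

3,180.23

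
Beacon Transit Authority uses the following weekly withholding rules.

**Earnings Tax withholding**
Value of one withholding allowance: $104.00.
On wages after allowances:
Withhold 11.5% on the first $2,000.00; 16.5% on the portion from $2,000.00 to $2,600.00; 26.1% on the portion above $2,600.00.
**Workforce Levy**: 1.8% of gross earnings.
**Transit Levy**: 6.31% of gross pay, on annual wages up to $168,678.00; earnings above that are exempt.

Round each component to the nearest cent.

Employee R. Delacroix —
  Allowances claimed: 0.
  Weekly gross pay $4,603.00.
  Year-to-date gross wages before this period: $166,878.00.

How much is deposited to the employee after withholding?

Earnings Tax: taxable = $4,603.00
  $329.00 + 26.1% × ($4,603.00 − $2,600.00) = $329.00 + 26.1% × $2,003.00 = $851.78
Workforce Levy: 1.8% × $4,603.00 = $82.85
Transit Levy: cap $168,678.00 − YTD $166,878.00 = $1,800.00 subject; 6.31% × $1,800.00 = $113.58
Total withheld: $851.78 + $82.85 + $113.58 = $1,048.21
Net pay: $4,603.00 − $1,048.21 = $3,554.79

$3,554.79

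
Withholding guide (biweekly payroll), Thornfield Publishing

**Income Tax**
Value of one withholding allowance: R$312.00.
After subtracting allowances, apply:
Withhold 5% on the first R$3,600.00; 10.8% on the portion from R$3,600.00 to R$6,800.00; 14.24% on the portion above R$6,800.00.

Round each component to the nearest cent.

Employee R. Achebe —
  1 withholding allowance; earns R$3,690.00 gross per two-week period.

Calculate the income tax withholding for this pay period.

R$168.90

Income Tax: taxable = R$3,690.00 − 1×R$312.00 = R$3,378.00
  5% × R$3,378.00 = R$168.90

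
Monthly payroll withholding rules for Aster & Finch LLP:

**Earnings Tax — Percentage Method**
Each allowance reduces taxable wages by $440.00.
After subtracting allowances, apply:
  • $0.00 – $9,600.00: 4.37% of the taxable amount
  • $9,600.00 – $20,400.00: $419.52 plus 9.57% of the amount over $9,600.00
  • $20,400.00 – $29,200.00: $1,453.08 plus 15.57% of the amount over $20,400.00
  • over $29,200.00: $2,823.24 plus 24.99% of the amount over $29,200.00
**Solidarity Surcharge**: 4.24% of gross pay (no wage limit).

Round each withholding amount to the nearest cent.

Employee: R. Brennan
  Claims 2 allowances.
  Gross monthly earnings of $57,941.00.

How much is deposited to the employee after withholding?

$45,698.60

Earnings Tax: taxable = $57,941.00 − 2×$440.00 = $57,061.00
  $2,823.24 + 24.99% × ($57,061.00 − $29,200.00) = $2,823.24 + 24.99% × $27,861.00 = $9,785.70
Solidarity Surcharge: 4.24% × $57,941.00 = $2,456.70
Total withheld: $9,785.70 + $2,456.70 = $12,242.40
Net pay: $57,941.00 − $12,242.40 = $45,698.60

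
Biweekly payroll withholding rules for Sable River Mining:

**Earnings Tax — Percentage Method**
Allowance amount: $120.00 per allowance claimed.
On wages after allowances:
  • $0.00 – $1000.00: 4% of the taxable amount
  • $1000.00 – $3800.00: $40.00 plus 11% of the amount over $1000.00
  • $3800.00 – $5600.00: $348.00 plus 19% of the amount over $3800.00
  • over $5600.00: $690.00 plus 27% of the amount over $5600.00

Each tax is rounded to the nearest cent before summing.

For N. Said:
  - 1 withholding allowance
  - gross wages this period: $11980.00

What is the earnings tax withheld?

$2380.20

Earnings Tax: taxable = $11980.00 − 1×$120.00 = $11860.00
  $690.00 + 27% × ($11860.00 − $5600.00) = $690.00 + 27% × $6260.00 = $2380.20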